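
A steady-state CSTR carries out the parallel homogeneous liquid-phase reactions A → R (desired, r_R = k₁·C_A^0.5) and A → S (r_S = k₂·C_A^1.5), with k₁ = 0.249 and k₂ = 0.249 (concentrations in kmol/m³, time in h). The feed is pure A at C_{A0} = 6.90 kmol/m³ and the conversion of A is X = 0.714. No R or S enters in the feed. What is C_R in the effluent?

1.66 kmol/m³

Exit C_A = C_{A0}(1−X) = 6.90×0.286 = 1.973 kmol/m³.
A CSTR operates uniformly at the exit composition, giving r_R = 0.3498 and r_S = 0.6903 (each k·C_A^n at C_A = 1.973).
Fraction of consumed A going to R: r_R/(r_R+r_S) = 0.3363.
C_R = 0.3363·C_{A0}·X = 0.3363×6.90×0.714 = 1.66 kmol/m³.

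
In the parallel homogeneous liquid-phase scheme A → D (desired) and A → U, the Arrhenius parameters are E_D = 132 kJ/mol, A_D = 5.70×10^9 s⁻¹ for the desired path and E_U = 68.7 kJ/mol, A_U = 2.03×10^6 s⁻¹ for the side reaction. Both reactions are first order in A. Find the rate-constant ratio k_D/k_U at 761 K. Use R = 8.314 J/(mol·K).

0.127

With equal orders, S_{D/U} = k_D/k_U = (A_D/A_U)·exp[(E_U−E_D)/(RT)].
(E_U−E_D)/(RT) = (68.7−132)×10³/(8.314×761) = -63300/6327 = -10.00.
k_D/k_U = (5.70×10^9/2.03×10^6)·exp(-10.00) = 2808 × 4.518×10^-5 = 0.127.
Since E_D > E_U, raising the temperature improves selectivity toward D.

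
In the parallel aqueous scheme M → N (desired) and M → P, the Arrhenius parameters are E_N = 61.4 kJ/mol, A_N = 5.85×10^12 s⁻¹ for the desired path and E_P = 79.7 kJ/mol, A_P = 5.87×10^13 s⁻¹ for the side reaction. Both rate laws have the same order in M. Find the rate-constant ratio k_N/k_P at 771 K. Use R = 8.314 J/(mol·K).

k_N/k_P = (A_N/A_P)·exp[−(E_N−E_P)/(RT)] = (A_N/A_P)·exp[(E_P−E_N)/(RT)].
(E_P−E_N)/(RT) = (79.7−61.4)×10³/(8.314×771) = 18300/6410 = 2.855.
k_N/k_P = (5.85×10^12/5.87×10^13)·exp(2.855) = 0.09966 × 17.37 = 1.73.
Since E_N < E_P, lowering the temperature improves selectivity toward N.

1.73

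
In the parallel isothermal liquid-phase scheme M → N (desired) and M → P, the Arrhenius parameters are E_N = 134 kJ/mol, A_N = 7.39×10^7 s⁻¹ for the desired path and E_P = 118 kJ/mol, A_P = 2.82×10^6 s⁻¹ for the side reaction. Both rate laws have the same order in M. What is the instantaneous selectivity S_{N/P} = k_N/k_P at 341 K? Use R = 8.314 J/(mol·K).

0.0928

Since both paths have the same order in M, the concentration cancels and S_{N/P} = k_N/k_P = (A_N/A_P)·exp[(E_P−E_N)/(RT)].
(E_P−E_N)/(RT) = (118−134)×10³/(8.314×341) = -16000/2835 = -5.644.
k_N/k_P = (7.39×10^7/2.82×10^6)·exp(-5.644) = 26.21 × 0.003540 = 0.0928.
Since E_N > E_P, raising the temperature improves selectivity toward N.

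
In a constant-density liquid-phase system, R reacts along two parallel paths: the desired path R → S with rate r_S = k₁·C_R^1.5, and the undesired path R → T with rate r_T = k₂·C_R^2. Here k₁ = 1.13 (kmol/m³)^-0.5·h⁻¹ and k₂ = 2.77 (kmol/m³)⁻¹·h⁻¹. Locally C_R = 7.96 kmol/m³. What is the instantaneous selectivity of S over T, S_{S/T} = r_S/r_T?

S_{S/T} = r_S/r_T = (k₁·C_R^1.5)/(k₂·C_R^2) = (k₁/k₂)·C_R^-0.5.
= (1.13×7.960^1.5) / (2.77×7.960^2) = 25.38/175.5 = 0.145.
The undesired path is higher order in R, so low C_R (CSTR or dilute feed) favours S.

0.145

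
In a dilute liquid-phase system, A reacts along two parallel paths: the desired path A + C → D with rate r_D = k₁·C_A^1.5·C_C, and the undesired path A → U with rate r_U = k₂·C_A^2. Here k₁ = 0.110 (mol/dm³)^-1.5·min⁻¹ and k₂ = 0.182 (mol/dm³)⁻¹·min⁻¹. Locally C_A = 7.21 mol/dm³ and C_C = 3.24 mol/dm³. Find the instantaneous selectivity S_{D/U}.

0.729

S_{D/U} = r_D/r_U = (k₁·C_A^1.5·C_C)/(k₂·C_A^2) = (k₁/k₂)·C_A^-0.5·C_C.
= (0.110×7.210^1.5×3.240) / (0.182×7.210^2) = 6.900/9.461 = 0.729.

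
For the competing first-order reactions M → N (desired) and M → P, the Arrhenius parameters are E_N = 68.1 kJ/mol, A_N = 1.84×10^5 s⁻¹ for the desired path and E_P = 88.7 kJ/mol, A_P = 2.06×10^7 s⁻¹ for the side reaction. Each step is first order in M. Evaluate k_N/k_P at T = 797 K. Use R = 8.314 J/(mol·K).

0.200

Since both paths have the same order in M, the concentration cancels and S_{N/P} = k_N/k_P = (A_N/A_P)·exp[(E_P−E_N)/(RT)].
(E_P−E_N)/(RT) = (88.7−68.1)×10³/(8.314×797) = 20600/6626 = 3.109.
k_N/k_P = (1.84×10^5/2.06×10^7)·exp(3.109) = 0.008932 × 22.40 = 0.200.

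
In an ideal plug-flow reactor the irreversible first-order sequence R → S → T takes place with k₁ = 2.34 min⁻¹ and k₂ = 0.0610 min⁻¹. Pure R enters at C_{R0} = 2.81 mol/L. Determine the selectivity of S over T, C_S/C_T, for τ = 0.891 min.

27.4

The intermediate concentration in a first-order A→B→C sequence is C_S = k₁C_{R0}(e^(−k₁τ) − e^(−k₂τ))/(k₂−k₁).
e^(−k₁τ) = e^(−2.34×0.891) = e^(−2.085) = 0.1243; e^(−k₂τ) = e^(−0.05435) = 0.9471.
C_S = 2.34×2.81/(0.0610−2.34) × (0.1243−0.9471) = (-2.885)×(-0.8228) = 2.374 mol/L.
C_R = C_{R0}e^(−k₁τ) = 0.3493 mol/L, so C_T = C_{R0}−C_R−C_S = 0.08677 mol/L; C_S/C_T = 27.4.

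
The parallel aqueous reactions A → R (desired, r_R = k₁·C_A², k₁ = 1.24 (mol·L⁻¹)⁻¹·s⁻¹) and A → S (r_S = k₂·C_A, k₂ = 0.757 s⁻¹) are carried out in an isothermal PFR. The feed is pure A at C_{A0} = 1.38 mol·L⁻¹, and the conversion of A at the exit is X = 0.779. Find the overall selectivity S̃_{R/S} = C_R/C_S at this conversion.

C_A = C_{A0}(1−X) = 0.3050 mol·L⁻¹.
Along a PFR/batch, dC_S/dC_A = −r_S/(r_R+r_S) = −k₂/(k₂+k₁·C_A).
Integrating from C_{A0} to C_A: C_S = (0.757/1.24)·ln[(0.757+1.24·1.38)/(0.757+1.24·0.305)] = 0.6105·ln(2.468/1.135) = 0.4742 mol·L⁻¹.
Then C_R = (C_{A0}−C_A) − C_S = 1.075 − 0.4742 = 0.6009 mol·L⁻¹.
S̃_{R/S} = C_R/C_S = 0.6009/0.4742 = 1.27.

1.27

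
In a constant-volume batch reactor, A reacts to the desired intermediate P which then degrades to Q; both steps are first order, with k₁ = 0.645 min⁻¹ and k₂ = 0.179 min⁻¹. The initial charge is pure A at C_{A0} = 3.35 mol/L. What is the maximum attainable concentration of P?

Evaluating C_P at t_opt = ln(k₂/k₁)/(k₂−k₁) gives C_{P,max}/C_{A0} = (k₁/k₂)^[k₂/(k₂−k₁)].
= (0.645/0.179)^(0.179/(0.179−0.645)) = (3.603)^(-0.3841) = 0.6112.
C_{P,max} = 0.6112×3.35 = 2.05 mol/L.

2.05 mol/L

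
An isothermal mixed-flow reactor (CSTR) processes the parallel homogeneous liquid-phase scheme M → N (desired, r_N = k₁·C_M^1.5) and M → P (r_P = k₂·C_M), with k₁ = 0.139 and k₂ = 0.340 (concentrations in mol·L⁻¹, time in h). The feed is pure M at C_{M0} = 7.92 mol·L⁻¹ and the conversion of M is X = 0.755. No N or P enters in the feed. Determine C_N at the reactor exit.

2.17 mol·L⁻¹

Exit C_M = C_{M0}(1−X) = 7.92×0.245 = 1.940 mol·L⁻¹.
In a CSTR the entire volume is at exit conditions, so r_N = 0.139×1.940^1.5 = 0.3757 and r_P = 0.340×1.940 = 0.6597.
Fraction of consumed M going to N: r_N/(r_N+r_P) = 0.3628.
C_N = 0.3628·C_{M0}·X = 0.3628×7.92×0.755 = 2.17 mol·L⁻¹.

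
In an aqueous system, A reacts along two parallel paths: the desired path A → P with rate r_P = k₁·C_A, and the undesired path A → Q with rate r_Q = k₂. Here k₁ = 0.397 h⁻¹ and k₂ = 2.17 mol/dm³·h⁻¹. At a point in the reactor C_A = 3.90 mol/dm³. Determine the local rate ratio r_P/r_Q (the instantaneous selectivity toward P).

S_{P/Q} = r_P/r_Q = (k₁·C_A)/(k₂) = (k₁/k₂)·C_A.
= (0.397×3.900) / (2.17) = 1.548/2.170 = 0.714.

0.714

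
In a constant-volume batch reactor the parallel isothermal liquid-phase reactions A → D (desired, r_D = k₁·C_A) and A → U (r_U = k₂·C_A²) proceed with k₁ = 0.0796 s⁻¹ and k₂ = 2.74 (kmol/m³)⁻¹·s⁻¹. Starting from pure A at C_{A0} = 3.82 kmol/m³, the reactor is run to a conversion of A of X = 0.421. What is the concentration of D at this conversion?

C_A = C_{A0}(1−X) = 2.212 kmol/m³.
Along a PFR/batch, dC_D/dC_A = −r_D/(r_D+r_U) = −k₁/(k₁+k₂·C_A).
Integrating from C_{A0} to C_A: C_D = (0.0796/2.74)·ln[(0.0796+2.74·3.82)/(0.0796+2.74·2.21)] = 0.02905·ln(10.55/6.140) = 0.01572 kmol/m³.

0.0157 kmol/m³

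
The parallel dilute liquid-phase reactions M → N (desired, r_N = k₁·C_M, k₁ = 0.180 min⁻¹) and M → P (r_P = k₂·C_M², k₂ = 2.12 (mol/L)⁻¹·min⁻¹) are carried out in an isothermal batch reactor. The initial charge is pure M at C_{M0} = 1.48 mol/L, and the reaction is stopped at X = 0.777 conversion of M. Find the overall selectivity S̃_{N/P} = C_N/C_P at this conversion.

0.109

C_M = C_{M0}(1−X) = 0.3300 mol/L.
Along a PFR/batch, dC_N/dC_M = −r_N/(r_N+r_P) = −k₁/(k₁+k₂·C_M).
Integrating from C_{M0} to C_M: C_N = (0.180/2.12)·ln[(0.180+2.12·1.48)/(0.180+2.12·0.330)] = 0.08491·ln(3.318/0.8797) = 0.1127 mol/L.
C_P = (C_{M0}−C_M)−C_N = 1.037 mol/L; S̃_{N/P} = 0.1127/1.037 = 0.109.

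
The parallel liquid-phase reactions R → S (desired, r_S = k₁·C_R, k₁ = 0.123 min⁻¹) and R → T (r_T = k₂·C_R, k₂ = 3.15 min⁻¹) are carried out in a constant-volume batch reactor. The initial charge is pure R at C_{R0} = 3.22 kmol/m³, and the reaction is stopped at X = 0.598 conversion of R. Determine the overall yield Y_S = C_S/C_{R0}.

0.0225

C_R = C_{R0}(1−X) = 1.294 kmol/m³.
Both paths are first order in R, so the instantaneous fraction to S is constant: dC_S/d(−C_R) = k₁/(k₁+k₂) = 0.03758.
C_S = 0.03758·(C_{R0}−C_R) = 0.03758×1.926 = 0.0724 kmol/m³.
Y_S = C_S/C_{R0} = 0.07236/3.22 = 0.0225.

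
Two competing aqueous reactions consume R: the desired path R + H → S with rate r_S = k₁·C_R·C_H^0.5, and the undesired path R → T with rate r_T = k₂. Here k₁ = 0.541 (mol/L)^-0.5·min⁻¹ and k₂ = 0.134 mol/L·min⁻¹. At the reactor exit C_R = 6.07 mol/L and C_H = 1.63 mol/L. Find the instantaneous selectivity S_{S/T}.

S_{S/T} = r_S/r_T = (k₁·C_R·C_H^0.5)/(k₂) = (k₁/k₂)·C_R·C_H^0.5.
= (0.541×6.070×1.630^0.5) / (0.134) = 4.193/0.1340 = 31.3.

31.3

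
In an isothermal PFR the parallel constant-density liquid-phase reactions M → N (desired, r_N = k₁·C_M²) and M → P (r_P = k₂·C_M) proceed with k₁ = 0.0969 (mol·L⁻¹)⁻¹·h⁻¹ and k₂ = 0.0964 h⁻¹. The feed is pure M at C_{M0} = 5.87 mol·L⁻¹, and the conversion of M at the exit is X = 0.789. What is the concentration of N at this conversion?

C_M = C_{M0}(1−X) = 1.239 mol·L⁻¹.
Along a PFR/batch, dC_P/dC_M = −r_P/(r_N+r_P) = −k₂/(k₂+k₁·C_M).
Integrating from C_{M0} to C_M: C_P = (0.0964/0.0969)·ln[(0.0964+0.0969·5.87)/(0.0964+0.0969·1.24)] = 0.9948·ln(0.6652/0.2164) = 1.117 mol·L⁻¹.
Then C_N = (C_{M0}−C_M) − C_P = 4.631 − 1.117 = 3.514 mol·L⁻¹.

3.51 mol·L⁻¹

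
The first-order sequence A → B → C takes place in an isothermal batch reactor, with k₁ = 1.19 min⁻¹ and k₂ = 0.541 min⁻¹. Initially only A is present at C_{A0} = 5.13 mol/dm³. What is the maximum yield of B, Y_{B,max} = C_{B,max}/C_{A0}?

0.518

For a first-order series the maximum intermediate yield is C_{B,max}/C_{A0} = (k₁/k₂)^[k₂/(k₂−k₁)].
= (1.19/0.541)^(0.541/(0.541−1.19)) = (2.200)^(-0.8336) = 0.5183.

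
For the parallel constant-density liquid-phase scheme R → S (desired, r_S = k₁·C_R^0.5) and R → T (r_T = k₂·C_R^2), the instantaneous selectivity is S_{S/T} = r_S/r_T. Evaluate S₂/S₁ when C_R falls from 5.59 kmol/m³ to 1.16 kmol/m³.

S_{S/T} = (k₁/k₂)·C_R^-1.5, so S₂/S₁ = (C_{R,2}/C_{R,1})^-1.5.
= (1.16/5.59)^(-1.5) = (0.2075)^(-1.5) = 10.6.
Selectivity toward S rises as C_R falls — low-concentration operation is favoured.

10.6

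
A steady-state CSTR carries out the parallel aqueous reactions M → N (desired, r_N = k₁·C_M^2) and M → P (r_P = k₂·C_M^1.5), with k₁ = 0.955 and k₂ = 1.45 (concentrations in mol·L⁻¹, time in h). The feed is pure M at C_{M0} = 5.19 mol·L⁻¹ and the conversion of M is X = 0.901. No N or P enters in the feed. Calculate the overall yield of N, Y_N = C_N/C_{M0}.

0.289

Exit C_M = C_{M0}(1−X) = 5.19×0.0990 = 0.5138 mol·L⁻¹.
A CSTR operates uniformly at the exit composition, giving r_N = 0.2521 and r_P = 0.5340 (each k·C_M^n at C_M = 0.5138).
Fraction of consumed M going to N: r_N/(r_N+r_P) = 0.3207.
C_N = 0.3207·C_{M0}·X = 0.3207×5.19×0.901 = 1.50 mol·L⁻¹; Y_N = C_N/C_{M0} = 0.289.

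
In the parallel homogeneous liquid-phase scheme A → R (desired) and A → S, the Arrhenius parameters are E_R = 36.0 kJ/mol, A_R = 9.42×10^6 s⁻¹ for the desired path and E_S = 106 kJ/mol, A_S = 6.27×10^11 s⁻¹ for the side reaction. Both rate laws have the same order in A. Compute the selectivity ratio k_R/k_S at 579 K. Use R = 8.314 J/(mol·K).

With equal orders, S_{R/S} = k_R/k_S = (A_R/A_S)·exp[(E_S−E_R)/(RT)].
(E_S−E_R)/(RT) = (106−36.0)×10³/(8.314×579) = 70000/4814 = 14.54.
k_R/k_S = (9.42×10^6/6.27×10^11)·exp(14.54) = 1.502×10^-5 × 2.067×10^6 = 31.1.
Since E_R < E_S, lowering the temperature improves selectivity toward R.

31.1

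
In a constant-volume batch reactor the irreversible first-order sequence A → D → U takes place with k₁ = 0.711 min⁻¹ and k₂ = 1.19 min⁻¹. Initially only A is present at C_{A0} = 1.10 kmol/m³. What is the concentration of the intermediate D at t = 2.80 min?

0.165 kmol/m³

The intermediate concentration in a first-order A→B→C sequence is C_D = k₁C_{A0}(e^(−k₁t) − e^(−k₂t))/(k₂−k₁).
e^(−k₁t) = e^(−0.711×2.80) = e^(−1.991) = 0.1366; e^(−k₂t) = e^(−3.332) = 0.03572.
C_D = 0.711×1.10/(1.19−0.711) × (0.1366−0.03572) = 1.633×0.1009 = 0.1647 kmol/m³.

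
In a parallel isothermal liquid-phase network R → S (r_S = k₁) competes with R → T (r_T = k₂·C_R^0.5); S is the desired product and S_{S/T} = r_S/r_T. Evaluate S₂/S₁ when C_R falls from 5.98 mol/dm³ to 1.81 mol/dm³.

1.82

S_{S/T} = (k₁/k₂)·C_R^-0.5, so S₂/S₁ = (C_{R,2}/C_{R,1})^-0.5.
= (1.81/5.98)^(-0.5) = (0.3027)^(-0.5) = 1.82.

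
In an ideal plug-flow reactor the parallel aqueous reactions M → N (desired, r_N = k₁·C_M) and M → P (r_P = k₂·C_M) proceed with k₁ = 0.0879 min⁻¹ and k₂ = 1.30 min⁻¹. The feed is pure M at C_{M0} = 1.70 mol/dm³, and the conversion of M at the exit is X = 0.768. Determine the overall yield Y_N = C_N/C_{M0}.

C_M = C_{M0}(1−X) = 0.3944 mol/dm³.
Both paths are first order in M, so the instantaneous fraction to N is constant: dC_N/d(−C_M) = k₁/(k₁+k₂) = 0.06333.
C_N = 0.06333·(C_{M0}−C_M) = 0.06333×1.306 = 0.0827 mol/dm³.
Y_N = C_N/C_{M0} = 0.08269/1.70 = 0.0486.

0.0486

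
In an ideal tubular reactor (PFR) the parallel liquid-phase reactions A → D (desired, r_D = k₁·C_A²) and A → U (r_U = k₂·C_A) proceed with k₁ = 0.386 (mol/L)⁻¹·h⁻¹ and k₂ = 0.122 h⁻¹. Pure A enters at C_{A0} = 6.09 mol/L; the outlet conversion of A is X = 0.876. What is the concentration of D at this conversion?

4.77 mol/L

C_A = C_{A0}(1−X) = 0.7552 mol/L.
Along a PFR/batch, dC_U/dC_A = −r_U/(r_D+r_U) = −k₂/(k₂+k₁·C_A).
Integrating from C_{A0} to C_A: C_U = (0.122/0.386)·ln[(0.122+0.386·6.09)/(0.122+0.386·0.755)] = 0.3161·ln(2.473/0.4135) = 0.5653 mol/L.
Then C_D = (C_{A0}−C_A) − C_U = 5.335 − 0.5653 = 4.770 mol/L.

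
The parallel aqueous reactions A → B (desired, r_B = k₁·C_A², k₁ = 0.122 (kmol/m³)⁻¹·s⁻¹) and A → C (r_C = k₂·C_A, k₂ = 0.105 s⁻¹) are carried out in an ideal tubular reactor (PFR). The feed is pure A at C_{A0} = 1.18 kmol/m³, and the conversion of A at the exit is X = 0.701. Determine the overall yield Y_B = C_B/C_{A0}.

C_A = C_{A0}(1−X) = 0.3528 kmol/m³.
Along a PFR/batch, dC_C/dC_A = −r_C/(r_B+r_C) = −k₂/(k₂+k₁·C_A).
Integrating from C_{A0} to C_A: C_C = (0.105/0.122)·ln[(0.105+0.122·1.18)/(0.105+0.122·0.353)] = 0.8607·ln(0.2490/0.1480) = 0.4474 kmol/m³.
Then C_B = (C_{A0}−C_A) − C_C = 0.8272 − 0.4474 = 0.3798 kmol/m³.
Y_B = C_B/C_{A0} = 0.3798/1.18 = 0.322.

0.322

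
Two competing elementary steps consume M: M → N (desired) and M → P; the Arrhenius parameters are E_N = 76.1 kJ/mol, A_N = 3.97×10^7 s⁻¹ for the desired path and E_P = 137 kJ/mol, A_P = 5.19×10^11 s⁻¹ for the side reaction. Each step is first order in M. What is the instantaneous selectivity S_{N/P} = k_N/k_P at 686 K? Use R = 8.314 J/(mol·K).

3.32

k_N/k_P = (A_N/A_P)·exp[−(E_N−E_P)/(RT)] = (A_N/A_P)·exp[(E_P−E_N)/(RT)].
(E_P−E_N)/(RT) = (137−76.1)×10³/(8.314×686) = 60900/5703 = 10.68.
k_N/k_P = (3.97×10^7/5.19×10^11)·exp(10.68) = 7.649×10^-5 × 43383 = 3.32.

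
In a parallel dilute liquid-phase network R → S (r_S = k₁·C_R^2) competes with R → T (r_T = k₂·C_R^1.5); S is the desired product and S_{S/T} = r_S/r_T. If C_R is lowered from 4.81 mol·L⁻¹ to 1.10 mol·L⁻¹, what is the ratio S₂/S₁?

S_{S/T} = (k₁/k₂)·C_R^0.5, so S₂/S₁ = (C_{R,2}/C_{R,1})^0.5.
= (1.10/4.81)^0.5 = (0.2287)^0.5 = 0.478.

0.478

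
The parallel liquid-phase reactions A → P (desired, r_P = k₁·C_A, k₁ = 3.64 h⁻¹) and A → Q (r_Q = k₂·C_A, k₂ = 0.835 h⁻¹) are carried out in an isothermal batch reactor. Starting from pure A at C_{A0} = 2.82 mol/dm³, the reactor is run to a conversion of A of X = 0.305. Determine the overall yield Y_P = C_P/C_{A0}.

0.248

C_A = C_{A0}(1−X) = 1.960 mol/dm³.
Both paths are first order in A, so the instantaneous fraction to P is constant: dC_P/d(−C_A) = k₁/(k₁+k₂) = 0.8134.
C_P = 0.8134·(C_{A0}−C_A) = 0.8134×0.8601 = 0.700 mol/dm³.
Y_P = C_P/C_{A0} = 0.6996/2.82 = 0.248.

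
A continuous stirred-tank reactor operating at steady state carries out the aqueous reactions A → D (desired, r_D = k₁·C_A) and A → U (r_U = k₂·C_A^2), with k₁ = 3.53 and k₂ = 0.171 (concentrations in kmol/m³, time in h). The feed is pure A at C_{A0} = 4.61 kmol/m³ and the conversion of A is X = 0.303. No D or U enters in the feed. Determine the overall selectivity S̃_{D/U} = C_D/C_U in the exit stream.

Exit C_A = C_{A0}(1−X) = 4.61×0.697 = 3.213 kmol/m³.
Rates in a CSTR are evaluated at the outlet concentration: r_D = 3.53×3.213 = 11.34, r_U = 0.171×3.213^2 = 1.765.
Overall selectivity = C_D/C_U = r_Dτ/(r_Uτ) = r_D/r_U = 6.42.

6.42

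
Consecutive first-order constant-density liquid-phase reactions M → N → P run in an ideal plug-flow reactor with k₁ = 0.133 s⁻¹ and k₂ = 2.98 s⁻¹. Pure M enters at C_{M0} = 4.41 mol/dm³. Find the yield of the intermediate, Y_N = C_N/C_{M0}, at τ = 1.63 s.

0.0372

For first-order series with pure M initially, C_N(τ) = k₁C_{M0}/(k₂−k₁)·(e^(−k₁τ) − e^(−k₂τ)).
e^(−k₁τ) = e^(−0.133×1.63) = e^(−0.2168) = 0.8051; e^(−k₂τ) = e^(−4.857) = 0.007771.
C_N = 0.133×4.41/(2.98−0.133) × (0.8051−0.007771) = 0.2060×0.7973 = 0.1643 mol/dm³.
Y_N = C_N/C_{M0} = 0.1643/4.41 = 0.0372.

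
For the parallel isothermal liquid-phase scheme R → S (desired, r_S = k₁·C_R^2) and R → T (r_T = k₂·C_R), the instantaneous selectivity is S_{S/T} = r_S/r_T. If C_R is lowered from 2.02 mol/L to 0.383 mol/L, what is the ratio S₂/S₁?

0.190

S_{S/T} = (k₁/k₂)·C_R, so S₂/S₁ = (C_{R,2}/C_{R,1}).
= 0.383/2.02 = 0.190.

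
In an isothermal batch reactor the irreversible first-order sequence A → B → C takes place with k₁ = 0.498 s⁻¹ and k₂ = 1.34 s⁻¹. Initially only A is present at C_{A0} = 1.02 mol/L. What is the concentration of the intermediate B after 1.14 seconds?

0.211 mol/L

Solving the coupled first-order balances gives C_B(t) = [k₁/(k₂−k₁)]·C_{A0}·(e^(−k₁t) − e^(−k₂t)).
e^(−k₁t) = e^(−0.498×1.14) = e^(−0.5677) = 0.5668; e^(−k₂t) = e^(−1.528) = 0.2171.
C_B = 0.498×1.02/(1.34−0.498) × (0.5668−0.2171) = 0.6033×0.3498 = 0.2110 mol/L.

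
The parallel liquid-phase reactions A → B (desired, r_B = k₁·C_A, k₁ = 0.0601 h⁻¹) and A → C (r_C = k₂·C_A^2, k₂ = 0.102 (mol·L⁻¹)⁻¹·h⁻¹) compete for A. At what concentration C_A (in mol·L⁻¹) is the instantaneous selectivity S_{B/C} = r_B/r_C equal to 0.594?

S_{B/C} = (k₁/k₂)·C_A⁻¹ ⇒ C_A = (S·k₂/k₁)^(-1).
= (0.594×0.102/0.0601)^(-1) = (1.008)^(-1) = 0.992 mol·L⁻¹.

0.992 mol·L⁻¹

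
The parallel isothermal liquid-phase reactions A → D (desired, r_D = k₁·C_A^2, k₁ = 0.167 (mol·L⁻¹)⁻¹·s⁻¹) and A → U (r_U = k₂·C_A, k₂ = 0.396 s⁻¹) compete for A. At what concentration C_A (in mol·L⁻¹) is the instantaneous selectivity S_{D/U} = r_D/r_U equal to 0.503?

1.19 mol·L⁻¹

S_{D/U} = (k₁/k₂)·C_A ⇒ C_A = S·k₂/k₁.
= 0.503×0.396/0.167 = 1.19 mol·L⁻¹.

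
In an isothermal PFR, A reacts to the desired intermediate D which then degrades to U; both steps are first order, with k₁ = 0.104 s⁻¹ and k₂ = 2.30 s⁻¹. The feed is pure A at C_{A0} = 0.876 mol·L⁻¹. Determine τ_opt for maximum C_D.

1.41 s

For first-order series the maximum of C_D occurs at τ_opt = ln(k₂/k₁)/(k₂−k₁).
= ln(2.30/0.104)/(2.30−0.104) = ln(22.12)/2.196 = 3.096/2.196 = 1.41 s.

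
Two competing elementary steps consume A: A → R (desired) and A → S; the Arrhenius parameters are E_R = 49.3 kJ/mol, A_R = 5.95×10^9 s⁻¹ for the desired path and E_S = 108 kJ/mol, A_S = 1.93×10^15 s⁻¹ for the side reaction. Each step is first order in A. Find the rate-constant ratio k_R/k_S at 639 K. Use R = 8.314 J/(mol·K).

With equal orders, S_{R/S} = k_R/k_S = (A_R/A_S)·exp[(E_S−E_R)/(RT)].
(E_S−E_R)/(RT) = (108−49.3)×10³/(8.314×639) = 58700/5313 = 11.05.
k_R/k_S = (5.95×10^9/1.93×10^15)·exp(11.05) = 3.083×10^-6 × 62888 = 0.194.
Since E_R < E_S, lowering the temperature improves selectivity toward R.

0.194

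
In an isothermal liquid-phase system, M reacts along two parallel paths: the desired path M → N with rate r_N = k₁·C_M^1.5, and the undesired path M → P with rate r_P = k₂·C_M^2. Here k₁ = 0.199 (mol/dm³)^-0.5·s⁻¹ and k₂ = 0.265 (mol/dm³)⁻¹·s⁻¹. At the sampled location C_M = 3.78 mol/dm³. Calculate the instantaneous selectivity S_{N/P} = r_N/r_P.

S_{N/P} = r_N/r_P = (k₁·C_M^1.5)/(k₂·C_M^2) = (k₁/k₂)·C_M^-0.5.
= (0.199×3.780^1.5) / (0.265×3.780^2) = 1.462/3.786 = 0.386.

0.386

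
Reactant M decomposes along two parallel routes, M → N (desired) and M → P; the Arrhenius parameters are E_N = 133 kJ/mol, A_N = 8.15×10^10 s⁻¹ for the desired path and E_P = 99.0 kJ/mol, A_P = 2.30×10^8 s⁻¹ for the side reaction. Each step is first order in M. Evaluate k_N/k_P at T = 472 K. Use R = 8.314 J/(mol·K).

0.0612

With equal orders, S_{N/P} = k_N/k_P = (A_N/A_P)·exp[(E_P−E_N)/(RT)].
(E_P−E_N)/(RT) = (99.0−133)×10³/(8.314×472) = -34000/3924 = -8.664.
k_N/k_P = (8.15×10^10/2.30×10^8)·exp(-8.664) = 354.3 × 1.727×10^-4 = 0.0612.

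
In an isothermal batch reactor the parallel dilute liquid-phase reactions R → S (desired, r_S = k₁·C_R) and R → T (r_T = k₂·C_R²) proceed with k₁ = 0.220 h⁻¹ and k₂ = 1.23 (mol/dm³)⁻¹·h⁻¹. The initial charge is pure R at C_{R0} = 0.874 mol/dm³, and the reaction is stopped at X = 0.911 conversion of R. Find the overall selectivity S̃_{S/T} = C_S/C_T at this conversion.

C_R = C_{R0}(1−X) = 0.07779 mol/dm³.
Along a PFR/batch, dC_S/dC_R = −r_S/(r_S+r_T) = −k₁/(k₁+k₂·C_R).
Integrating from C_{R0} to C_R: C_S = (0.220/1.23)·ln[(0.220+1.23·0.874)/(0.220+1.23·0.0778)] = 0.1789·ln(1.295/0.3157) = 0.2525 mol/dm³.
C_T = (C_{R0}−C_R)−C_S = 0.5437 mol/dm³; S̃_{S/T} = 0.2525/0.5437 = 0.464.

0.464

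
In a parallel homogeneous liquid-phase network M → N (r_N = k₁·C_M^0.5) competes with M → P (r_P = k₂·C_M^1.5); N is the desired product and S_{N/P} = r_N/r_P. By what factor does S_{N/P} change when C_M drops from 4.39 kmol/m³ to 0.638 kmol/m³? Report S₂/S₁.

6.88

S_{N/P} = (k₁/k₂)·C_M⁻¹, so S₂/S₁ = (C_{M,2}/C_{M,1})⁻¹.
= 4.39/0.638 = 6.88.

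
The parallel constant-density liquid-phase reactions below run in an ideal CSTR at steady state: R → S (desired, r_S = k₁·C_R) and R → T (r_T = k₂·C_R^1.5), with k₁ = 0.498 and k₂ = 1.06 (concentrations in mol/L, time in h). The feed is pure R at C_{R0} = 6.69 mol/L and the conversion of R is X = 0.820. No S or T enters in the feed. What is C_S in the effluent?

Exit C_R = C_{R0}(1−X) = 6.69×0.180 = 1.204 mol/L.
Rates in a CSTR are evaluated at the outlet concentration: r_S = 0.498×1.204 = 0.5997, r_T = 1.06×1.204^1.5 = 1.401.
Fraction of consumed R going to S: r_S/(r_S+r_T) = 0.2998.
C_S = 0.2998·C_{R0}·X = 0.2998×6.69×0.820 = 1.64 mol/L.

1.64 mol/L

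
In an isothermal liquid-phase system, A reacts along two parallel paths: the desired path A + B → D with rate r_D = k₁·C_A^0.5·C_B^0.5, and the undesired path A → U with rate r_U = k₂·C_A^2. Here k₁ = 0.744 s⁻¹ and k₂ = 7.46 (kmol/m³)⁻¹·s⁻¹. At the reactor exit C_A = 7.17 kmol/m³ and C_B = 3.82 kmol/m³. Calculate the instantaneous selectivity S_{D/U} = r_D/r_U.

S_{D/U} = r_D/r_U = (k₁·C_A^0.5·C_B^0.5)/(k₂·C_A^2) = (k₁/k₂)·C_A^-1.5·C_B^0.5.
= (0.744×7.170^0.5×3.820^0.5) / (7.46×7.170^2) = 3.894/383.5 = 0.0102.
The undesired path is higher order in A, so low C_A (CSTR or dilute feed) favours D.

0.0102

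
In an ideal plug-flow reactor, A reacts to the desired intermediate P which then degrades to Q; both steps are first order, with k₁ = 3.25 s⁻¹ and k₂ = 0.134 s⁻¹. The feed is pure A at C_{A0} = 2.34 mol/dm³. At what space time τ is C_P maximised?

For first-order series the maximum of C_P occurs at τ_opt = ln(k₂/k₁)/(k₂−k₁).
= ln(0.134/3.25)/(0.134−3.25) = ln(0.04123)/-3.116 = -3.189/-3.116 = 1.02 s.

1.02 s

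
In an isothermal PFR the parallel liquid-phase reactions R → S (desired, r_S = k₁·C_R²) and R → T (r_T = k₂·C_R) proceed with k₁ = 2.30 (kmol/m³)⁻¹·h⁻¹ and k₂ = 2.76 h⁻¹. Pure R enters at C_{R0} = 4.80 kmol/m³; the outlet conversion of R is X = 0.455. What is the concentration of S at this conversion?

1.64 kmol/m³

C_R = C_{R0}(1−X) = 2.616 kmol/m³.
Along a PFR/batch, dC_T/dC_R = −r_T/(r_S+r_T) = −k₂/(k₂+k₁·C_R).
Integrating from C_{R0} to C_R: C_T = (2.76/2.30)·ln[(2.76+2.30·4.80)/(2.76+2.30·2.62)] = 1.200·ln(13.80/8.777) = 0.5431 kmol/m³.
Then C_S = (C_{R0}−C_R) − C_T = 2.184 − 0.5431 = 1.641 kmol/m³.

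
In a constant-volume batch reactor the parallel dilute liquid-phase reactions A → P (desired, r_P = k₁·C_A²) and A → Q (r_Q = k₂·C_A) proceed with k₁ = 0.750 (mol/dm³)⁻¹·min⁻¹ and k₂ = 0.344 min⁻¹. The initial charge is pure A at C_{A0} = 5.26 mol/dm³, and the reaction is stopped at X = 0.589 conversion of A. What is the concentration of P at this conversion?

2.74 mol/dm³

C_A = C_{A0}(1−X) = 2.162 mol/dm³.
Along a PFR/batch, dC_Q/dC_A = −r_Q/(r_P+r_Q) = −k₂/(k₂+k₁·C_A).
Integrating from C_{A0} to C_A: C_Q = (0.344/0.750)·ln[(0.344+0.750·5.26)/(0.344+0.750·2.16)] = 0.4587·ln(4.289/1.965) = 0.3579 mol/dm³.
Then C_P = (C_{A0}−C_A) − C_Q = 3.098 − 0.3579 = 2.740 mol/dm³.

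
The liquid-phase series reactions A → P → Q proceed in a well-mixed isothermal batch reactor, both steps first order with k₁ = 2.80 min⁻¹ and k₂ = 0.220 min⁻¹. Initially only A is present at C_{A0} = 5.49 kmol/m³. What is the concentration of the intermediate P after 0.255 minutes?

Solving the coupled first-order balances gives C_P(t) = [k₁/(k₂−k₁)]·C_{A0}·(e^(−k₁t) − e^(−k₂t)).
e^(−k₁t) = e^(−2.80×0.255) = e^(−0.7140) = 0.4897; e^(−k₂t) = e^(−0.05610) = 0.9454.
C_P = 2.80×5.49/(0.220−2.80) × (0.4897−0.9454) = (-5.958)×(-0.4558) = 2.715 kmol/m³.

2.72 kmol/m³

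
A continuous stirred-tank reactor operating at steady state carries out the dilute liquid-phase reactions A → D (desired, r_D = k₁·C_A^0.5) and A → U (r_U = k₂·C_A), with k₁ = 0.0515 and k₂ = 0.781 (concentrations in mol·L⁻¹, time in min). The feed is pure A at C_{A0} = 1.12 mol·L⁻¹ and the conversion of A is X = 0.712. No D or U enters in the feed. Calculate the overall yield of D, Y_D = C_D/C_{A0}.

Exit C_A = C_{A0}(1−X) = 1.12×0.288 = 0.3226 mol·L⁻¹.
In a CSTR the entire volume is at exit conditions, so r_D = 0.0515×0.3226^0.5 = 0.02925 and r_U = 0.781×0.3226 = 0.2519.
Fraction of consumed A going to D: r_D/(r_D+r_U) = 0.1040.
C_D = 0.1040·C_{A0}·X = 0.1040×1.12×0.712 = 0.0830 mol·L⁻¹; Y_D = C_D/C_{A0} = 0.0741.

0.0741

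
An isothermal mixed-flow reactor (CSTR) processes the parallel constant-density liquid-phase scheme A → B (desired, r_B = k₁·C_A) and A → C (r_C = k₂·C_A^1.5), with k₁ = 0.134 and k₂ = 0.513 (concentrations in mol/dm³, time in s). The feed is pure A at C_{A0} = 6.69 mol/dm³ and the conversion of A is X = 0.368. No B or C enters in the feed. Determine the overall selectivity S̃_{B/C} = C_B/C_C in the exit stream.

0.127

Exit C_A = C_{A0}(1−X) = 6.69×0.632 = 4.228 mol/dm³.
A CSTR operates uniformly at the exit composition, giving r_B = 0.5666 and r_C = 4.460 (each k·C_A^n at C_A = 4.228).
Overall selectivity = C_B/C_C = r_Bτ/(r_Cτ) = r_B/r_C = 0.127.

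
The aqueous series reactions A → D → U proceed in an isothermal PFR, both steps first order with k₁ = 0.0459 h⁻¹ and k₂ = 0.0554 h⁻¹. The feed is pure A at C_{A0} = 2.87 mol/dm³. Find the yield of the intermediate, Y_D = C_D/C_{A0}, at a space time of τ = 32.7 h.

0.288

Solving the coupled first-order balances gives C_D(τ) = [k₁/(k₂−k₁)]·C_{A0}·(e^(−k₁τ) − e^(−k₂τ)).
e^(−k₁τ) = e^(−0.0459×32.7) = e^(−1.501) = 0.2229; e^(−k₂τ) = e^(−1.812) = 0.1634.
C_D = 0.0459×2.87/(0.0554−0.0459) × (0.2229−0.1634) = 13.87×0.05953 = 0.8254 mol/dm³.
Y_D = C_D/C_{A0} = 0.8254/2.87 = 0.288.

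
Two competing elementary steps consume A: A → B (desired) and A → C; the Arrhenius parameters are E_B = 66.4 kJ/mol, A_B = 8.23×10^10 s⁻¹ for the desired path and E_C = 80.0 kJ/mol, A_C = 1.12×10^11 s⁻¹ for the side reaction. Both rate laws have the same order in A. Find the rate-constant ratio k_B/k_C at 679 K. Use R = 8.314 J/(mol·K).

With equal orders, S_{B/C} = k_B/k_C = (A_B/A_C)·exp[(E_C−E_B)/(RT)].
(E_C−E_B)/(RT) = (80.0−66.4)×10³/(8.314×679) = 13600/5645 = 2.409.
k_B/k_C = (8.23×10^10/1.12×10^11)·exp(2.409) = 0.7348 × 11.12 = 8.17.

8.17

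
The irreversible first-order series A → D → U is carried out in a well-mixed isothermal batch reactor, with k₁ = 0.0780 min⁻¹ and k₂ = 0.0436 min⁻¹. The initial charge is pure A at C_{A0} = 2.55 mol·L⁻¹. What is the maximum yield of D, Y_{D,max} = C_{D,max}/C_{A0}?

0.478

For a first-order series the maximum intermediate yield is C_{D,max}/C_{A0} = (k₁/k₂)^[k₂/(k₂−k₁)].
= (0.0780/0.0436)^(0.0436/(0.0436−0.0780)) = (1.789)^(-1.267) = 0.4784.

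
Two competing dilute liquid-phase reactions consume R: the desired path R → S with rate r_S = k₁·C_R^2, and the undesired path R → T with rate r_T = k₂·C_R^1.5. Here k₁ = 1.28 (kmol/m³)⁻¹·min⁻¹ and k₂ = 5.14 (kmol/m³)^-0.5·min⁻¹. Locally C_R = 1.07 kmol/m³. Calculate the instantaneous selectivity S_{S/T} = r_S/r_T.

S_{S/T} = r_S/r_T = (k₁·C_R^2)/(k₂·C_R^1.5) = (k₁/k₂)·C_R^0.5.
= (1.28×1.070^2) / (5.14×1.070^1.5) = 1.465/5.689 = 0.258.
Since the desired path is higher order in R, keeping C_R high (PFR or concentrated feed) favours S.

0.258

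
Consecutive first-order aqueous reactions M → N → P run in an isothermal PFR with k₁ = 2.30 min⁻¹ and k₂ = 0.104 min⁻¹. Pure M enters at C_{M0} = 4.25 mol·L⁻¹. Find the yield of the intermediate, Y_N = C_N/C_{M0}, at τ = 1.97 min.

0.842

Solving the coupled first-order balances gives C_N(τ) = [k₁/(k₂−k₁)]·C_{M0}·(e^(−k₁τ) − e^(−k₂τ)).
e^(−k₁τ) = e^(−2.30×1.97) = e^(−4.531) = 0.01077; e^(−k₂τ) = e^(−0.2049) = 0.8147.
C_N = 2.30×4.25/(0.104−2.30) × (0.01077−0.8147) = (-4.451)×(-0.8040) = 3.579 mol·L⁻¹.
Y_N = C_N/C_{M0} = 3.579/4.25 = 0.842.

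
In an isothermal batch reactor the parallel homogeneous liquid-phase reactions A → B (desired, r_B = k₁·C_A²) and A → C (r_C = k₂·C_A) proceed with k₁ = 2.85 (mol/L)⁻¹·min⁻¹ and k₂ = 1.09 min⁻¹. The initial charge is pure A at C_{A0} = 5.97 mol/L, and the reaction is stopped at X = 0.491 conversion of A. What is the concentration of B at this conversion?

C_A = C_{A0}(1−X) = 3.039 mol/L.
Along a PFR/batch, dC_C/dC_A = −r_C/(r_B+r_C) = −k₂/(k₂+k₁·C_A).
Integrating from C_{A0} to C_A: C_C = (1.09/2.85)·ln[(1.09+2.85·5.97)/(1.09+2.85·3.04)] = 0.3825·ln(18.10/9.750) = 0.2367 mol/L.
Then C_B = (C_{A0}−C_A) − C_C = 2.931 − 0.2367 = 2.695 mol/L.

2.69 mol/L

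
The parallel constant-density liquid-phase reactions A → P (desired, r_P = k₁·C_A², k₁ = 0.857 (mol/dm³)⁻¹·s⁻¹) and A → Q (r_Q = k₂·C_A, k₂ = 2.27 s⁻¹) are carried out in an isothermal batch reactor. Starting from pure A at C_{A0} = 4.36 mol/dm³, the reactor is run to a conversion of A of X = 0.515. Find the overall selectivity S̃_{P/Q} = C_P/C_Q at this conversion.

C_A = C_{A0}(1−X) = 2.115 mol/dm³.
Along a PFR/batch, dC_Q/dC_A = −r_Q/(r_P+r_Q) = −k₂/(k₂+k₁·C_A).
Integrating from C_{A0} to C_A: C_Q = (2.27/0.857)·ln[(2.27+0.857·4.36)/(2.27+0.857·2.11)] = 2.649·ln(6.007/4.082) = 1.023 mol/dm³.
Then C_P = (C_{A0}−C_A) − C_Q = 2.245 − 1.023 = 1.222 mol/dm³.
S̃_{P/Q} = C_P/C_Q = 1.222/1.023 = 1.19.

1.19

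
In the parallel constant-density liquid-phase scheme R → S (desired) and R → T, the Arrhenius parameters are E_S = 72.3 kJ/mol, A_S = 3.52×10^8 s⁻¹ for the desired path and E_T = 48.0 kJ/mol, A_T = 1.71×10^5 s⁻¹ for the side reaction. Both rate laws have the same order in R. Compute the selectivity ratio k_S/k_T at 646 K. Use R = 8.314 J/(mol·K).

22.3

Since both paths have the same order in R, the concentration cancels and S_{S/T} = k_S/k_T = (A_S/A_T)·exp[(E_T−E_S)/(RT)].
(E_T−E_S)/(RT) = (48.0−72.3)×10³/(8.314×646) = -24300/5371 = -4.524.
k_S/k_T = (3.52×10^8/1.71×10^5)·exp(-4.524) = 2058 × 0.01084 = 22.3.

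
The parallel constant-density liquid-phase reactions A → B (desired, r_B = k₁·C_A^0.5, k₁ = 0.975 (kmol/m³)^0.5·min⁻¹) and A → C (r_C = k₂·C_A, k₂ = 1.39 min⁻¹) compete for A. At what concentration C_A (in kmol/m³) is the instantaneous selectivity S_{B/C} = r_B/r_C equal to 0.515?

1.86 kmol/m³

S_{B/C} = (k₁/k₂)·C_A^-0.5 ⇒ C_A = (S·k₂/k₁)^(-2).
= (0.515×1.39/0.975)^(-2) = (0.7342)^(-2) = 1.86 kmol/m³.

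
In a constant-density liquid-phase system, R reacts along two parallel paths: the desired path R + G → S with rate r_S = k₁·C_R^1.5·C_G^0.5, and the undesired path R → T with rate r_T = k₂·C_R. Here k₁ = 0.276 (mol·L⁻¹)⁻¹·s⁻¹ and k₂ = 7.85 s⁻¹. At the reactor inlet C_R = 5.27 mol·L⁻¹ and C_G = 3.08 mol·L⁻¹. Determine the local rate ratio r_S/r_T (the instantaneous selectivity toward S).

0.142

S_{S/T} = r_S/r_T = (k₁·C_R^1.5·C_G^0.5)/(k₂·C_R) = (k₁/k₂)·C_R^0.5·C_G^0.5.
= (0.276×5.270^1.5×3.080^0.5) / (7.85×5.270) = 5.860/41.37 = 0.142.
Since the desired path is higher order in R, keeping C_R high (PFR or concentrated feed) favours S.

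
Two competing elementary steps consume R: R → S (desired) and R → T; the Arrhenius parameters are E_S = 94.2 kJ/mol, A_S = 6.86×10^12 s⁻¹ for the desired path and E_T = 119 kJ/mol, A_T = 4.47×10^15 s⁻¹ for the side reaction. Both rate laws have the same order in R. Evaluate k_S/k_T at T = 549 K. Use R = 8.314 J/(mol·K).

With equal orders, S_{S/T} = k_S/k_T = (A_S/A_T)·exp[(E_T−E_S)/(RT)].
(E_T−E_S)/(RT) = (119−94.2)×10³/(8.314×549) = 24800/4564 = 5.433.
k_S/k_T = (6.86×10^12/4.47×10^15)·exp(5.433) = 0.001535 × 228.9 = 0.351.
Since E_S < E_T, lowering the temperature improves selectivity toward S.

0.351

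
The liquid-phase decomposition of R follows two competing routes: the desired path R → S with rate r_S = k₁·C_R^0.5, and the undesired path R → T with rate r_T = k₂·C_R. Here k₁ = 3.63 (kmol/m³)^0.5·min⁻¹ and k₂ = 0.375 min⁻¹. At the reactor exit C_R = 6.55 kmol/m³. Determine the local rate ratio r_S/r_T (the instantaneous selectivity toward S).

3.78

S_{S/T} = r_S/r_T = (k₁·C_R^0.5)/(k₂·C_R) = (k₁/k₂)·C_R^-0.5.
= (3.63×6.550^0.5) / (0.375×6.550) = 9.290/2.456 = 3.78.
The undesired path is higher order in R, so low C_R (CSTR or dilute feed) favours S.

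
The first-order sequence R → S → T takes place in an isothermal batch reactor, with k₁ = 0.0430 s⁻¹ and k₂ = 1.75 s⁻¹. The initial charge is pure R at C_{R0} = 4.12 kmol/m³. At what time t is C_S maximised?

For first-order series the maximum of C_S occurs at t_opt = ln(k₂/k₁)/(k₂−k₁).
= ln(1.75/0.0430)/(1.75−0.0430) = ln(40.70)/1.707 = 3.706/1.707 = 2.17 s.

2.17 s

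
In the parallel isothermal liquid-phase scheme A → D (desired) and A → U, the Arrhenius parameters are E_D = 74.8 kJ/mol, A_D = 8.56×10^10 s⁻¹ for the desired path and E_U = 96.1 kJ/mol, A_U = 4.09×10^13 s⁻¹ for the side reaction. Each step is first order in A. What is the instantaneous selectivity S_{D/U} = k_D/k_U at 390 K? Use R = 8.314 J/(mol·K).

1.49

With equal orders, S_{D/U} = k_D/k_U = (A_D/A_U)·exp[(E_U−E_D)/(RT)].
(E_U−E_D)/(RT) = (96.1−74.8)×10³/(8.314×390) = 21300/3242 = 6.569.
k_D/k_U = (8.56×10^10/4.09×10^13)·exp(6.569) = 0.002093 × 712.7 = 1.49.
Since E_D < E_U, lowering the temperature improves selectivity toward D.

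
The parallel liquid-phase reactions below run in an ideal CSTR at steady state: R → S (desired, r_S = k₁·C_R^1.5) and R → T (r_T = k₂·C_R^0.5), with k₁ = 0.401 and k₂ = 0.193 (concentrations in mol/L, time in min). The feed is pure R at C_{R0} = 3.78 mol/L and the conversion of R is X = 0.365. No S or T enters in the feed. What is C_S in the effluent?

1.15 mol/L

Exit C_R = C_{R0}(1−X) = 3.78×0.635 = 2.400 mol/L.
Rates in a CSTR are evaluated at the outlet concentration: r_S = 0.401×2.400^1.5 = 1.491, r_T = 0.193×2.400^0.5 = 0.2990.
Fraction of consumed R going to S: r_S/(r_S+r_T) = 0.8330.
C_S = 0.8330·C_{R0}·X = 0.8330×3.78×0.365 = 1.15 mol/L.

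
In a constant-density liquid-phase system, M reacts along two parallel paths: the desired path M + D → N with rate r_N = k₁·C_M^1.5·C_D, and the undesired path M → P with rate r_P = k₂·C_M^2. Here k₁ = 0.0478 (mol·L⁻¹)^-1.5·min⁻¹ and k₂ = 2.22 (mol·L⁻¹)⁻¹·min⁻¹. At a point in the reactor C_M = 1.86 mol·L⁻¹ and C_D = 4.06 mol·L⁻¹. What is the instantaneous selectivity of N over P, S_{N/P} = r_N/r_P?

0.0641

S_{N/P} = r_N/r_P = (k₁·C_M^1.5·C_D)/(k₂·C_M^2) = (k₁/k₂)·C_M^-0.5·C_D.
= (0.0478×1.860^1.5×4.060) / (2.22×1.860^2) = 0.4923/7.680 = 0.0641.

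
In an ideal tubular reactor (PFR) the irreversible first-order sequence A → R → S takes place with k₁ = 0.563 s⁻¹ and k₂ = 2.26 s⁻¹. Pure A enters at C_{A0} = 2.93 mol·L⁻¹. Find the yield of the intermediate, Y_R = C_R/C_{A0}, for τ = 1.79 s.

0.115

Solving the coupled first-order balances gives C_R(τ) = [k₁/(k₂−k₁)]·C_{A0}·(e^(−k₁τ) − e^(−k₂τ)).
e^(−k₁τ) = e^(−0.563×1.79) = e^(−1.008) = 0.3650; e^(−k₂τ) = e^(−4.045) = 0.01750.
C_R = 0.563×2.93/(2.26−0.563) × (0.3650−0.01750) = 0.9721×0.3475 = 0.3378 mol·L⁻¹.
Y_R = C_R/C_{A0} = 0.3378/2.93 = 0.115.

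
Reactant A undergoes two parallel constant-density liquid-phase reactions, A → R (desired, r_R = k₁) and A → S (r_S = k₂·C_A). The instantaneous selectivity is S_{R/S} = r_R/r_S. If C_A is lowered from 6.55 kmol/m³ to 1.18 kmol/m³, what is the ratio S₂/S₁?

S_{R/S} = (k₁/k₂)·C_A⁻¹, so S₂/S₁ = (C_{A,2}/C_{A,1})⁻¹.
= 6.55/1.18 = 5.55.

5.55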